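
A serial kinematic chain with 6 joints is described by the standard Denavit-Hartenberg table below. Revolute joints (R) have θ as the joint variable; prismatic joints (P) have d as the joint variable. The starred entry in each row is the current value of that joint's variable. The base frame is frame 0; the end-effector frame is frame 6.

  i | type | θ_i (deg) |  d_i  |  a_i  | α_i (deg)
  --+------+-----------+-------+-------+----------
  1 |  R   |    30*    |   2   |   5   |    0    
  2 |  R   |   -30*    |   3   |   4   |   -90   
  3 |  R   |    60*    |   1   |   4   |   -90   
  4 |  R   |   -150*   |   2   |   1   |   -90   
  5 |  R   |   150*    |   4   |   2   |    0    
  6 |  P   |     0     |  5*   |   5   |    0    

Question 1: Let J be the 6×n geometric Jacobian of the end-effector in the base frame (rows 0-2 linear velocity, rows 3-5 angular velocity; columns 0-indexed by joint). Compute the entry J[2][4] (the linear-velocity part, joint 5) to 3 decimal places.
axis z_4 = (0.2500,0.8660,-0.4330); lever o_n−o_4 = (7.9061,4.7631,-6.6937)
cross product → J_v[:, 4] = (-3.7345,-1.7500,-5.6561)
J_ω[:, 4] = z_4
entry J[2][4] = -5.6561

-5.656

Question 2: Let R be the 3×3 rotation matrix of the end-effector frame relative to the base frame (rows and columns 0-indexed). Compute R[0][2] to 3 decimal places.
0.250

End-effector z-axis (col 2 of R) = (0.2500,0.8660,-0.4330)
R[0][2] = 0.2500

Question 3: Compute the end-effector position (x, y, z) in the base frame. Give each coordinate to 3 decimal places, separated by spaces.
16.071 8.763 -5.408

after link 1: o_1 = (4.3301, 2.5000, 2.0000)
after link 2: o_2 = (8.3301, 2.5000, 5.0000)
after link 3: o_3 = (10.3301, 3.5000, 1.5359)
after link 4: o_4 = (8.1651, 4.0000, 1.2859)
after link 5: o_5 = (10.7811, 6.5981, -1.2452)
after link 6: o_6 = (16.0712, 8.7631, -5.4078)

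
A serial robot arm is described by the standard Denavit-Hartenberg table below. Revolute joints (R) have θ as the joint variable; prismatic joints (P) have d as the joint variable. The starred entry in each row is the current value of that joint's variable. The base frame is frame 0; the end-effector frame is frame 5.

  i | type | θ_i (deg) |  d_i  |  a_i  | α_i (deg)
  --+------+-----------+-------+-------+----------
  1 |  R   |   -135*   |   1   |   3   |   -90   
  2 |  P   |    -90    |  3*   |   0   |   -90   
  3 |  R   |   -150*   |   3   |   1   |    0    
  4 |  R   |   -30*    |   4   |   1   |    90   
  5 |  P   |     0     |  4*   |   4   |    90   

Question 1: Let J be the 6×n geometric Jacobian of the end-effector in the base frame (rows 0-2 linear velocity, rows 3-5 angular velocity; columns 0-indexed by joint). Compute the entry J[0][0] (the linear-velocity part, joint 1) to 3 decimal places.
axis z_0 = ẑ; lever o_n−o_0 = (-7.4246,-6.7175,-4.8660)
cross product → J_v[:, 0] = (6.7175,-7.4246,0.0000)
J_ω[:, 0] = z_0
entry J[0][0] = 6.7175

6.718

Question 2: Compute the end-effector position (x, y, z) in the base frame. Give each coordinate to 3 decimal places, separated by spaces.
-7.425 -6.718 -4.866

after link 1: o_1 = (-2.1213, -2.1213, 1.0000)
after link 2: o_2 = (0.0000, -4.2426, 1.0000)
after link 3: o_3 = (-1.7678, -6.7175, 0.1340)
after link 4: o_4 = (-4.5962, -9.5459, -0.8660)
after link 5: o_5 = (-7.4246, -6.7175, -4.8660)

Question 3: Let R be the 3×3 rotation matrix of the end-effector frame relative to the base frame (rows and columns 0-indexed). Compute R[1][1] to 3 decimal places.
0.707

End-effector y-axis (col 1 of R) = (-0.7071,0.7071,-0.0000)
R[1][1] = 0.7071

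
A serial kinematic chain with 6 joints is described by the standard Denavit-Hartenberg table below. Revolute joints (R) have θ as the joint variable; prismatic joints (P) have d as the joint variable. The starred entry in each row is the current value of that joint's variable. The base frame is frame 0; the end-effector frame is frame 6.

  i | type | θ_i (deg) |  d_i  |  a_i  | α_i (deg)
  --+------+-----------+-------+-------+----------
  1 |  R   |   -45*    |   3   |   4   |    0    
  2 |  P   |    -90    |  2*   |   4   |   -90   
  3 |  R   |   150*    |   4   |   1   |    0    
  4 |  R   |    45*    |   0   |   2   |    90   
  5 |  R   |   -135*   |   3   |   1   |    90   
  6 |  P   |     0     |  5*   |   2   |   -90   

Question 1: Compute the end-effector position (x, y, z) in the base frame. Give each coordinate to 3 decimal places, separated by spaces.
2.492 -10.822 0.656

after link 1: o_1 = (2.8284, -2.8284, 3.0000)
after link 2: o_2 = (0.0000, -5.6569, 5.0000)
after link 3: o_3 = (3.4408, -7.8729, 4.5000)
after link 4: o_4 = (4.8068, -6.5069, 5.0176)
after link 5: o_5 = (4.3729, -5.9408, 1.9368)
after link 6: o_6 = (2.4922, -10.8215, 0.6558)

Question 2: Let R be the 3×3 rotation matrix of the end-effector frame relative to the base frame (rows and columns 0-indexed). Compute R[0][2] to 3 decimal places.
0.183

End-effector z-axis (col 2 of R) = (0.1830,0.1830,-0.9659)
R[0][2] = 0.1830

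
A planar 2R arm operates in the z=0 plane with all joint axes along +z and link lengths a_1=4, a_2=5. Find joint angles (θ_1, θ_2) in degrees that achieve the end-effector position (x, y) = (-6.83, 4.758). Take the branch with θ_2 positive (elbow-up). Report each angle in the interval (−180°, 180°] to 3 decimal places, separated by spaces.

120.006 44.994

cos θ_2 = (69.2875−4²−5²)/(2·4·5) = 0.7072; θ_2 = 44.9935° (elbow-up)
β = atan2(4.7580,-6.8300) = 145.1377°; ψ = atan2(3.5351,7.5359) = 25.1315°
θ_1 = β − ψ = 120.0062°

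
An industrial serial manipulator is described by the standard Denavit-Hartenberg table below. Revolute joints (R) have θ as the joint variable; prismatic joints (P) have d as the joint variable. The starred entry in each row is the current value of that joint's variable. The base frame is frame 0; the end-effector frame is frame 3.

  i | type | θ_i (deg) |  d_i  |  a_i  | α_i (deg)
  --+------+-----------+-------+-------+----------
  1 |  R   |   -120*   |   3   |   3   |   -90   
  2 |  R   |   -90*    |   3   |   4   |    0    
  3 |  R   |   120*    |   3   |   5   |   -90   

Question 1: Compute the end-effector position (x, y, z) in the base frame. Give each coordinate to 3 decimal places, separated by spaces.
after link 1: o_1 = (-1.5000, -2.5981, 3.0000)
after link 2: o_2 = (1.0981, -4.0981, 7.0000)
after link 3: o_3 = (1.5311, -9.3481, 4.5000)

1.531 -9.348 4.500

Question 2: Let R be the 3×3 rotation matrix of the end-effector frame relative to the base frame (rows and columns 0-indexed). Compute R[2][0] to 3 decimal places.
-0.500

End-effector x-axis (col 0 of R) = (-0.4330,-0.7500,-0.5000)
R[2][0] = -0.5000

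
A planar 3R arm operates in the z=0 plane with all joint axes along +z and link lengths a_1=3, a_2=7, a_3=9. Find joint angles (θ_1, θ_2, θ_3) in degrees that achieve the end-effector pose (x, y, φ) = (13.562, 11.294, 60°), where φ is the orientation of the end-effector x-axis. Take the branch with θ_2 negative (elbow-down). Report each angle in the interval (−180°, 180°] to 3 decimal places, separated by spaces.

42.244 -30.013 47.769

wrist centre = target − a_3·(cos φ, sin φ) = (9.0620, 3.4998)
cos θ_2 = (94.3682−3²−7²)/(2·3·7) = 0.8659; θ_2 = -30.0132° (elbow-down)
β = atan2(3.4998,9.0620) = 21.1167°; ψ = atan2(-3.5014,9.0614) = -21.1270°
θ_1 = β − ψ = 42.2437°
θ_3 = φ − θ_1 − θ_2 = 47.7695° (wrapped to (-180°,180°])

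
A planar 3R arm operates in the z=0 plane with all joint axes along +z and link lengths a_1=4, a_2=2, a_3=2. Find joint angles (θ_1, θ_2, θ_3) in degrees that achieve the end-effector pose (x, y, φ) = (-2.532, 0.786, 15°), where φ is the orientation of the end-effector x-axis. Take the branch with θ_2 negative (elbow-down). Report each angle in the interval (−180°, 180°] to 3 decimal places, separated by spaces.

wrist centre = target − a_3·(cos φ, sin φ) = (-4.4639, 0.2684)
cos θ_2 = (19.9980−4²−2²)/(2·4·2) = -0.0001; θ_2 = -90.0072° (elbow-down)
β = atan2(0.2684,-4.4639) = 176.5596°; ψ = atan2(-2.0000,3.9997) = -26.5665°
θ_1 = β − ψ = 203.1261°
θ_3 = φ − θ_1 − θ_2 = -98.1189° (wrapped to (-180°,180°])

-156.874 -90.007 -98.119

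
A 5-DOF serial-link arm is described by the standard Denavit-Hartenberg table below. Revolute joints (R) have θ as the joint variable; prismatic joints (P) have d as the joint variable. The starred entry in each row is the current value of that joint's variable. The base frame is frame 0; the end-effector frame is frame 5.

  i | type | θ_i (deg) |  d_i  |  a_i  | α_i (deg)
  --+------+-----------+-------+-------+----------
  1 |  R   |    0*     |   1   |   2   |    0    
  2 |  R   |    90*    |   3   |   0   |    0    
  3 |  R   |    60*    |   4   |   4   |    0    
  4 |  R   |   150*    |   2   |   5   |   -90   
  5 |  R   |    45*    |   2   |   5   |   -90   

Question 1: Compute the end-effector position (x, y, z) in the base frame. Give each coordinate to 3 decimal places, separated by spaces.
4.536 -4.392 6.464

after link 1: o_1 = (2.0000, 0.0000, 1.0000)
after link 2: o_2 = (2.0000, 0.0000, 4.0000)
after link 3: o_3 = (-1.4641, 2.0000, 8.0000)
after link 4: o_4 = (1.0359, -2.3301, 10.0000)
after link 5: o_5 = (4.5357, -4.3920, 6.4645)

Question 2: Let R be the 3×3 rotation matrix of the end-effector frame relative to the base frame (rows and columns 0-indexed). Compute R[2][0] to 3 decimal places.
End-effector x-axis (col 0 of R) = (0.3536,-0.6124,-0.7071)
R[2][0] = -0.7071

-0.707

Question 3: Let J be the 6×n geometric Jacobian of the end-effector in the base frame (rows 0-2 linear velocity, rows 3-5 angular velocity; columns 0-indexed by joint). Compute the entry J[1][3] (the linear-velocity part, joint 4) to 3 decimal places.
axis z_3 = (0.0000,0.0000,1.0000); lever o_n−o_3 = (5.9998,-6.3920,-1.5355)
cross product → J_v[:, 3] = (6.3920,5.9998,-0.0000)
J_ω[:, 3] = z_3
entry J[1][3] = 5.9998

6.000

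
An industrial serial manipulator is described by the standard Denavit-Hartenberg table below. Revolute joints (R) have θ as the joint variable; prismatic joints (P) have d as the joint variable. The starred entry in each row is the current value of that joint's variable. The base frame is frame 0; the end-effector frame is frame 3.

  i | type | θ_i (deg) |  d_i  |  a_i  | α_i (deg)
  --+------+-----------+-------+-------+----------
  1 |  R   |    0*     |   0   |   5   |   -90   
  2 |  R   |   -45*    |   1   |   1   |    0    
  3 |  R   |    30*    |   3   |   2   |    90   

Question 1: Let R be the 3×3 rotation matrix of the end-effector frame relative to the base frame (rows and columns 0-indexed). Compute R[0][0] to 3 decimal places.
End-effector x-axis (col 0 of R) = (0.9659,-0.0000,0.2588)
R[0][0] = 0.9659

0.966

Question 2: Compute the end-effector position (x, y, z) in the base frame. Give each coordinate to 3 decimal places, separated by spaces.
after link 1: o_1 = (5.0000, 0.0000, 0.0000)
after link 2: o_2 = (5.7071, 1.0000, 0.7071)
after link 3: o_3 = (7.6390, 4.0000, 1.2247)

7.639 4.000 1.225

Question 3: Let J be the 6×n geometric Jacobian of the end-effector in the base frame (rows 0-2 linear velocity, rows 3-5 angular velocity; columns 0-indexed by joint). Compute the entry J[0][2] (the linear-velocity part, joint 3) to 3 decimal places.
0.518

axis z_2 = (0.0000,1.0000,0.0000); lever o_n−o_2 = (1.9319,3.0000,0.5176)
cross product → J_v[:, 2] = (0.5176,0.0000,-1.9319)
J_ω[:, 2] = z_2
entry J[0][2] = 0.5176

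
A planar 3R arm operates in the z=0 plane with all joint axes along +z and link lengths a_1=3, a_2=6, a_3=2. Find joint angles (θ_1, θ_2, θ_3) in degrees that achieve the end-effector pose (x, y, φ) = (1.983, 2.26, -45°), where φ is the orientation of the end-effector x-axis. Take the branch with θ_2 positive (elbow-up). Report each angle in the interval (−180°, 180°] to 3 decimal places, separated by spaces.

wrist centre = target − a_3·(cos φ, sin φ) = (0.5688, 3.6742)
cos θ_2 = (13.8234−3²−6²)/(2·3·6) = -0.8660; θ_2 = 149.9991° (elbow-up)
β = atan2(3.6742,0.5688) = 81.2002°; ψ = atan2(3.0001,-2.1961) = 126.2047°
θ_1 = β − ψ = -45.0045°
θ_3 = φ − θ_1 − θ_2 = -149.9946° (wrapped to (-180°,180°])

-45.005 149.999 -149.995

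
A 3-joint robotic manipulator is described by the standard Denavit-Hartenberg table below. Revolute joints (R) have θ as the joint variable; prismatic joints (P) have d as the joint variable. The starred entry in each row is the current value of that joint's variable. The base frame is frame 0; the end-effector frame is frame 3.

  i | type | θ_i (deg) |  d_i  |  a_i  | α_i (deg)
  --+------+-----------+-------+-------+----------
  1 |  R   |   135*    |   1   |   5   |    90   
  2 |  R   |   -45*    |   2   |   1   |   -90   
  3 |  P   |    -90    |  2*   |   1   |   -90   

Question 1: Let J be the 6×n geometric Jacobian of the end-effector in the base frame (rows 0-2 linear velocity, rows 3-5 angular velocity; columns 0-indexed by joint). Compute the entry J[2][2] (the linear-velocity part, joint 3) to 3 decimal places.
0.707

prismatic axis z_2 = (-0.5000,0.5000,0.7071)
J_v[:, 2] = z_2; J_ω[:, 2] = (0,0,0)
entry J[2][2] = 0.7071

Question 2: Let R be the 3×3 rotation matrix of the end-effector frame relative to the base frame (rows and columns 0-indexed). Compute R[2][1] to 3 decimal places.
End-effector y-axis (col 1 of R) = (0.5000,-0.5000,-0.7071)
R[2][1] = -0.7071

-0.707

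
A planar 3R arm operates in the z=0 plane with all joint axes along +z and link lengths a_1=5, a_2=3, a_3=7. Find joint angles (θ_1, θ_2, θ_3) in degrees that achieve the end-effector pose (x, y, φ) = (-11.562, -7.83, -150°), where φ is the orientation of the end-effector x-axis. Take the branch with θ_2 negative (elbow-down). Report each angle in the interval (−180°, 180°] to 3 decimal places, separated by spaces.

-119.998 -60.007 30.004

wrist centre = target − a_3·(cos φ, sin φ) = (-5.4998, -4.3300)
cos θ_2 = (48.9969−5²−3²)/(2·5·3) = 0.4999; θ_2 = -60.0067° (elbow-down)
β = atan2(-4.3300,-5.4998) = -141.7867°; ψ = atan2(-2.5983,6.4997) = -21.7891°
θ_1 = β − ψ = -119.9976°
θ_3 = φ − θ_1 − θ_2 = 30.0044° (wrapped to (-180°,180°])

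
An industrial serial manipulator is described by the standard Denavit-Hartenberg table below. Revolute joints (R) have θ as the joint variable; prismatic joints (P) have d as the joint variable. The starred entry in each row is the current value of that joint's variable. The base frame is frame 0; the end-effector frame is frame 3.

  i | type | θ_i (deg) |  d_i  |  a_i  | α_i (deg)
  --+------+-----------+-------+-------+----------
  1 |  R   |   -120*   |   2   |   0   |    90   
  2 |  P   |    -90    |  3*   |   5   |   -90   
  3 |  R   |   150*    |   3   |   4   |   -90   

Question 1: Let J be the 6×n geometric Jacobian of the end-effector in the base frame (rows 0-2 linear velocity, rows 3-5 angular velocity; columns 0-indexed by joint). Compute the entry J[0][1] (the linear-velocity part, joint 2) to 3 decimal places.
prismatic axis z_1 = (-0.8660,0.5000,0.0000)
J_v[:, 1] = z_1; J_ω[:, 1] = (0,0,0)
entry J[0][1] = -0.8660

-0.866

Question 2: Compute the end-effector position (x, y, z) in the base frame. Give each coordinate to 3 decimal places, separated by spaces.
after link 1: o_1 = (0.0000, 0.0000, 2.0000)
after link 2: o_2 = (-2.5981, 1.5000, -3.0000)
after link 3: o_3 = (-2.3660, -2.0981, 0.4641)

-2.366 -2.098 0.464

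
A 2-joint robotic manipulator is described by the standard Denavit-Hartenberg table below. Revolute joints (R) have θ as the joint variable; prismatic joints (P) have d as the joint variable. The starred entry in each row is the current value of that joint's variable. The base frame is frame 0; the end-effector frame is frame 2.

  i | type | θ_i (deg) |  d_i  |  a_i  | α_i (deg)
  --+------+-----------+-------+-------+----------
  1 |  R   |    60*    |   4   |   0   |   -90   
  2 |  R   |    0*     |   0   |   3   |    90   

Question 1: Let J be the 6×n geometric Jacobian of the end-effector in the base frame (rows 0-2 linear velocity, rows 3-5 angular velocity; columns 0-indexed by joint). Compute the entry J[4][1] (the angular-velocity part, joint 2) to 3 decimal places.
0.500

axis z_1 = (-0.8660,0.5000,0.0000); lever o_n−o_1 = (1.5000,2.5981,0.0000)
cross product → J_v[:, 1] = (-0.0000,0.0000,-3.0000)
J_ω[:, 1] = z_1
entry J[4][1] = 0.5000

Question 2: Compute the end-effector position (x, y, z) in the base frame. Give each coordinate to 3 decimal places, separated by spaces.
after link 1: o_1 = (0.0000, 0.0000, 4.0000)
after link 2: o_2 = (1.5000, 2.5981, 4.0000)

1.500 2.598 4.000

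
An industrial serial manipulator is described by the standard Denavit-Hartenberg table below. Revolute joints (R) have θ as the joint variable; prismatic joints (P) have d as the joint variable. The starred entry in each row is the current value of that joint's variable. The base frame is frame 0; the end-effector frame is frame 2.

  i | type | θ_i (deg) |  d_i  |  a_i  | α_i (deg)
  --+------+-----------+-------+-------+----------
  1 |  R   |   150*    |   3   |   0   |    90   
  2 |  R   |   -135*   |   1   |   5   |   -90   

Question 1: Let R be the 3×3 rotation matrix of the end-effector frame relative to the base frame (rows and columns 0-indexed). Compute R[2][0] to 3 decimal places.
-0.707

End-effector x-axis (col 0 of R) = (0.6124,-0.3536,-0.7071)
R[2][0] = -0.7071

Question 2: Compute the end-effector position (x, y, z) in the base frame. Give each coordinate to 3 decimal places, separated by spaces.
3.562 -0.902 -0.536

after link 1: o_1 = (0.0000, 0.0000, 3.0000)
after link 2: o_2 = (3.5619, -0.9017, -0.5355)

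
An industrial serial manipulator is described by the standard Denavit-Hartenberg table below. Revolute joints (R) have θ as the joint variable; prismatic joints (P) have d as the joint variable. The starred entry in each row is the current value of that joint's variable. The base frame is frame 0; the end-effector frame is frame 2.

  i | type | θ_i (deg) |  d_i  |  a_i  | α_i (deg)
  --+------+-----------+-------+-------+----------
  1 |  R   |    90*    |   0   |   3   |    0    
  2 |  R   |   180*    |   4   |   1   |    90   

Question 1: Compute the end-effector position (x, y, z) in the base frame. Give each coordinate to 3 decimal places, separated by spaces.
after link 1: o_1 = (0.0000, 3.0000, 0.0000)
after link 2: o_2 = (-0.0000, 2.0000, 4.0000)

-0.000 2.000 4.000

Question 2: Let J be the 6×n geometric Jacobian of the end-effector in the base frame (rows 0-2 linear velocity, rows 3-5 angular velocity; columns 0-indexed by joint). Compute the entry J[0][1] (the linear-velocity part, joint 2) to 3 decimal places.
axis z_1 = (0.0000,0.0000,1.0000); lever o_n−o_1 = (-0.0000,-1.0000,4.0000)
cross product → J_v[:, 1] = (1.0000,-0.0000,0.0000)
J_ω[:, 1] = z_1
entry J[0][1] = 1.0000

1.000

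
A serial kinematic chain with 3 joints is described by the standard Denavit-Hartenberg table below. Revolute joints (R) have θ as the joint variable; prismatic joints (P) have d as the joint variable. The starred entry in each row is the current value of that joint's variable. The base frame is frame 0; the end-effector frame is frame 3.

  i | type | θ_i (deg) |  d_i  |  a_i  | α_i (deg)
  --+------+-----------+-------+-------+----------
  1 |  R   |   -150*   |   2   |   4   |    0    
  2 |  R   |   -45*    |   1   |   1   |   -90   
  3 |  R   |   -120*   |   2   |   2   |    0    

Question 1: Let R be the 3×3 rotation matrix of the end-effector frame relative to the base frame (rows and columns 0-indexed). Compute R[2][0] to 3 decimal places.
0.866

End-effector x-axis (col 0 of R) = (0.4830,-0.1294,0.8660)
R[2][0] = 0.8660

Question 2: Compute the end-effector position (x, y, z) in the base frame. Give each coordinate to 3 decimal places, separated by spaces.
-3.982 -3.932 4.732

after link 1: o_1 = (-3.4641, -2.0000, 2.0000)
after link 2: o_2 = (-4.4300, -1.7412, 3.0000)
after link 3: o_3 = (-3.9817, -3.9319, 4.7321)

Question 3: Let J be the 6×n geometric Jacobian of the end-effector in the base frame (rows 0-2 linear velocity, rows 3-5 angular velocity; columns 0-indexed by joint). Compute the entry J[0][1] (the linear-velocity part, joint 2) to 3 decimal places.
axis z_1 = (0.0000,0.0000,1.0000); lever o_n−o_1 = (-0.5176,-1.9319,2.7321)
cross product → J_v[:, 1] = (1.9319,-0.5176,0.0000)
J_ω[:, 1] = z_1
entry J[0][1] = 1.9319

1.932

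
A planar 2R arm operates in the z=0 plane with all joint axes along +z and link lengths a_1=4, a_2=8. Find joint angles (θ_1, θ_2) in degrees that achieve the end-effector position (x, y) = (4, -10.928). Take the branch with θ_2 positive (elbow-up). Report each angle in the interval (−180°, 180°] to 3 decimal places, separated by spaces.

cos θ_2 = (135.4212−4²−8²)/(2·4·8) = 0.8660; θ_2 = 30.0080° (elbow-up)
β = atan2(-10.9280,4.0000) = -69.8957°; ψ = atan2(4.0010,10.9276) = 20.1093°
θ_1 = β − ψ = -90.0050°

-90.005 30.008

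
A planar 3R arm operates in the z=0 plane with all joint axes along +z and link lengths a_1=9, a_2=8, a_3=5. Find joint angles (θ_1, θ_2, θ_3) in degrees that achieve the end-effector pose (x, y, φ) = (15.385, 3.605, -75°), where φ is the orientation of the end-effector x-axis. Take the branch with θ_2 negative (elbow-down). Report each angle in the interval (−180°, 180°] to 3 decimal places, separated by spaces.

45.005 -30.009 -89.996

wrist centre = target − a_3·(cos φ, sin φ) = (14.0909, 8.4346)
cos θ_2 = (269.6966−9²−8²)/(2·9·8) = 0.8659; θ_2 = -30.0088° (elbow-down)
β = atan2(8.4346,14.0909) = 30.9042°; ψ = atan2(-4.0011,15.9276) = -14.1011°
θ_1 = β − ψ = 45.0053°
θ_3 = φ − θ_1 − θ_2 = -89.9965° (wrapped to (-180°,180°])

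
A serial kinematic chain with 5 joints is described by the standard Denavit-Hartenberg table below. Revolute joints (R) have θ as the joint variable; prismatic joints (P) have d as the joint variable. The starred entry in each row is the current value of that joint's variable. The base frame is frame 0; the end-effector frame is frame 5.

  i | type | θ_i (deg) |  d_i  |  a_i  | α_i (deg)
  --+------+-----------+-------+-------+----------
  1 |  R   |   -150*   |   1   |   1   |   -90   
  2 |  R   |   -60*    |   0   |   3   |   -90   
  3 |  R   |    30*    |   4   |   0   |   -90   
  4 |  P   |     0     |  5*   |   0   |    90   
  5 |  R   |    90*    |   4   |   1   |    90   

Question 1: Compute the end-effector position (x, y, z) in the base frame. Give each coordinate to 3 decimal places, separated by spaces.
after link 1: o_1 = (-0.8660, -0.5000, 1.0000)
after link 2: o_2 = (-2.1651, -1.2500, 3.5981)
after link 3: o_3 = (-5.1651, -2.9821, 1.5981)
after link 4: o_4 = (-6.2476, 1.3929, -0.5670)
after link 5: o_5 = (-9.4641, 0.5359, -3.0000)

-9.464 0.536 -3.000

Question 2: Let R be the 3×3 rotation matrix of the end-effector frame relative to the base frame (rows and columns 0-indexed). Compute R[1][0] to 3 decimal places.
End-effector x-axis (col 0 of R) = (-0.2165,0.8750,-0.4330)
R[1][0] = 0.8750

0.875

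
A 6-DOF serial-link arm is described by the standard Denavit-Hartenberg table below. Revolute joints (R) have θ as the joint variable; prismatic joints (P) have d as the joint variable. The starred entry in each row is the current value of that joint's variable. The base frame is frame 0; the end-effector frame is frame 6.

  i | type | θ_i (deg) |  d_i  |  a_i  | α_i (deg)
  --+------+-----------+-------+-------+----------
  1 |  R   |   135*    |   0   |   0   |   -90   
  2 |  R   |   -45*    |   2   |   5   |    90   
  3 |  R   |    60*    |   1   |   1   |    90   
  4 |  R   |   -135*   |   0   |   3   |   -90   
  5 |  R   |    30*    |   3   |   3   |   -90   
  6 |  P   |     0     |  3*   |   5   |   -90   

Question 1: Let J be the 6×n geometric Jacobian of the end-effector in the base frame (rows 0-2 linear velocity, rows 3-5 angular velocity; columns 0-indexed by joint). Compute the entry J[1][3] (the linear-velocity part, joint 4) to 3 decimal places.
-1.009

axis z_3 = (-0.0795,0.7866,0.6124); lever o_n−o_3 = (-0.2061,0.2416,-11.1116)
cross product → J_v[:, 3] = (-8.8880,-1.0092,0.1429)
J_ω[:, 3] = z_3
entry J[1][3] = -1.0092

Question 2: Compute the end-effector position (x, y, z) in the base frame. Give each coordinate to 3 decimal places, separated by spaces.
after link 1: o_1 = (0.0000, 0.0000, 0.0000)
after link 2: o_2 = (-3.9142, 1.0858, 3.5355)
after link 3: o_3 = (-4.2766, 0.2234, 4.5962)
after link 4: o_4 = (-3.5079, 2.0528, 2.3462)
after link 5: o_5 = (-5.6130, 2.7492, -1.2709)
after link 6: o_6 = (-4.4827, 0.4650, -6.5154)

-4.483 0.465 -6.515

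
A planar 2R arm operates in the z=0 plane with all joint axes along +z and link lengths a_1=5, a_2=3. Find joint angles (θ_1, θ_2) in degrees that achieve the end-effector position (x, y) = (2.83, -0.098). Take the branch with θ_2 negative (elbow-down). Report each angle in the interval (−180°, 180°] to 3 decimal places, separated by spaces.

30.000 -150.003

cos θ_2 = (8.0185−5²−3²)/(2·5·3) = -0.8660; θ_2 = -150.0028° (elbow-down)
β = atan2(-0.0980,2.8300) = -1.9833°; ψ = atan2(-1.4999,2.4019) = -31.9834°
θ_1 = β − ψ = 30.0001°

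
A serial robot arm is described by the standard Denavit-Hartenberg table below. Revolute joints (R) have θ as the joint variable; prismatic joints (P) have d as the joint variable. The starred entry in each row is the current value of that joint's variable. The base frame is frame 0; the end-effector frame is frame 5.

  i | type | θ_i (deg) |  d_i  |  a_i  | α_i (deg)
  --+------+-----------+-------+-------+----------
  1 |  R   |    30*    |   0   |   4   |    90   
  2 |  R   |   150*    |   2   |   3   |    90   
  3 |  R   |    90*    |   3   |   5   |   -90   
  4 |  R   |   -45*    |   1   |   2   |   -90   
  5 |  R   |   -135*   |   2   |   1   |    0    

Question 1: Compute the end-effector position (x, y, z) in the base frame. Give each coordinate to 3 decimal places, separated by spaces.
after link 1: o_1 = (3.4641, 2.0000, 0.0000)
after link 2: o_2 = (2.2141, -1.0311, 1.5000)
after link 3: o_3 = (6.0131, -4.6112, 4.0981)
after link 4: o_4 = (8.0826, -5.0494, 4.8228)
after link 5: o_5 = (8.2412, -6.0135, 2.8115)

8.241 -6.013 2.812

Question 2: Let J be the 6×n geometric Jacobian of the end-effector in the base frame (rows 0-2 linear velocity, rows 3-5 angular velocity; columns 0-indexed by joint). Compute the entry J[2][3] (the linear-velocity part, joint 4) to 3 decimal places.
-2.016

axis z_3 = (0.7500,0.4330,-0.5000); lever o_n−o_3 = (2.2280,-1.4023,-1.2866)
cross product → J_v[:, 3] = (-1.2582,-0.1491,-2.0165)
J_ω[:, 3] = z_3
entry J[2][3] = -2.0165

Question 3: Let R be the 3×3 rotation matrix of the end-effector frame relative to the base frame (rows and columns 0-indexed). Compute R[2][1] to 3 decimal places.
0.079

End-effector y-axis (col 1 of R) = (0.9968,-0.0018,0.0795)
R[2][1] = 0.0795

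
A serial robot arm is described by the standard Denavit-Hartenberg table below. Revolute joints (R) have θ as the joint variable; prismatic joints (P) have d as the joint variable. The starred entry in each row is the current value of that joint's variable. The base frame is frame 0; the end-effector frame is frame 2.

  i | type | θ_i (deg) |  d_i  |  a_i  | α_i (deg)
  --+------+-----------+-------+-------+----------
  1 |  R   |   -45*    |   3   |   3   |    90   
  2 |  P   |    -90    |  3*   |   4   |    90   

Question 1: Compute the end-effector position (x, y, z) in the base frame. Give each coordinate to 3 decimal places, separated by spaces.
after link 1: o_1 = (2.1213, -2.1213, 3.0000)
after link 2: o_2 = (0.0000, -4.2426, -1.0000)

0.000 -4.243 -1.000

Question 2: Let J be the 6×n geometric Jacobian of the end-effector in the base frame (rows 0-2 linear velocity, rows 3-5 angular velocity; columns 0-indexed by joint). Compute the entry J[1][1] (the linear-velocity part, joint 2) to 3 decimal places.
-0.707

prismatic axis z_1 = (-0.7071,-0.7071,0.0000)
J_v[:, 1] = z_1; J_ω[:, 1] = (0,0,0)
entry J[1][1] = -0.7071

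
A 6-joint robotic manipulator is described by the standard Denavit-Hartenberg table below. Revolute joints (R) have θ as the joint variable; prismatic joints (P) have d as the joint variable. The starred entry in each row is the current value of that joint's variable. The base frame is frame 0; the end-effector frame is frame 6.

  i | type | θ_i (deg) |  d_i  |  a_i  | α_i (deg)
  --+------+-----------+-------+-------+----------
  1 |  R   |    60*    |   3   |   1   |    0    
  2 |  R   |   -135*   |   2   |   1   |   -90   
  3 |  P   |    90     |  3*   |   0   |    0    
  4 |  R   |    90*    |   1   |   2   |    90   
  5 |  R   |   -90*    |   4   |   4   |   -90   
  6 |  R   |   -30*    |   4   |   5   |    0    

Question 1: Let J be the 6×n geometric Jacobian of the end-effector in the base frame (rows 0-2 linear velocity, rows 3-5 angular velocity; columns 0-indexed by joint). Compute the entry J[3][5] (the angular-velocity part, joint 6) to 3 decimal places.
-0.259

axis z_5 = (-0.2588,0.9659,-0.0000); lever o_n−o_5 = (-5.2179,2.7430,-2.5000)
cross product → J_v[:, 5] = (-2.4148,-0.6470,4.3301)
J_ω[:, 5] = z_5
entry J[3][5] = -0.2588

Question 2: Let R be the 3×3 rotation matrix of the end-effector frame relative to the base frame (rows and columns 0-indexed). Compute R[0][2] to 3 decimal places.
End-effector z-axis (col 2 of R) = (-0.2588,0.9659,-0.0000)
R[0][2] = -0.2588

-0.259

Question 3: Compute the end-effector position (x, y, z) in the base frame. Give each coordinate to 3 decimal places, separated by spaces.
after link 1: o_1 = (0.5000, 0.8660, 3.0000)
after link 2: o_2 = (0.7588, -0.0999, 5.0000)
after link 3: o_3 = (3.6566, 0.6766, 5.0000)
after link 4: o_4 = (4.1049, 2.8672, 5.0000)
after link 5: o_5 = (0.2412, 1.8320, 1.0000)
after link 6: o_6 = (-4.9767, 4.5749, -1.5000)

-4.977 4.575 -1.500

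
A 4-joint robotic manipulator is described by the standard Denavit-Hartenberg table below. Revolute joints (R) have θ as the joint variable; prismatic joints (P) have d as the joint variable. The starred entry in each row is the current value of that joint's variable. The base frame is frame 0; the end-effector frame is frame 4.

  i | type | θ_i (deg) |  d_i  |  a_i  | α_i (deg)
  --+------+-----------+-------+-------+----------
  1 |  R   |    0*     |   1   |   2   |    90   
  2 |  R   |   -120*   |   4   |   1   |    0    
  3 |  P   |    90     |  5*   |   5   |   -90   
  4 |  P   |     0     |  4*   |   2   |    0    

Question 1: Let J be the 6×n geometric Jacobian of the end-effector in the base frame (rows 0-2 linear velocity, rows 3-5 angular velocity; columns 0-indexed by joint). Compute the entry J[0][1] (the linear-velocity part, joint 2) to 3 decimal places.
axis z_1 = (0.0000,-1.0000,0.0000); lever o_n−o_1 = (7.5622,-9.0000,-0.9019)
cross product → J_v[:, 1] = (0.9019,0.0000,7.5622)
J_ω[:, 1] = z_1
entry J[0][1] = 0.9019

0.902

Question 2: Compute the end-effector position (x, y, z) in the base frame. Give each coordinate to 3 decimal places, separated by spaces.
after link 1: o_1 = (2.0000, 0.0000, 1.0000)
after link 2: o_2 = (1.5000, -4.0000, 0.1340)
after link 3: o_3 = (5.8301, -9.0000, -2.3660)
after link 4: o_4 = (9.5622, -9.0000, 0.0981)

9.562 -9.000 0.098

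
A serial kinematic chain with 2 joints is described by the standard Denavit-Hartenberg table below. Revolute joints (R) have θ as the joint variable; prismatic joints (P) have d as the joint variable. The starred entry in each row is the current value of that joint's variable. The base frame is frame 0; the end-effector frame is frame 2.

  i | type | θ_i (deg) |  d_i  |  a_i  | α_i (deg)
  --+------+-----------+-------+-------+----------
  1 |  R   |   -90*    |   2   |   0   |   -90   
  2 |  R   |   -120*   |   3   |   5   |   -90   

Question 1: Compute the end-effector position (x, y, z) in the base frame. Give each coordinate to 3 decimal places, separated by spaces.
3.000 2.500 6.330

after link 1: o_1 = (0.0000, 0.0000, 2.0000)
after link 2: o_2 = (3.0000, 2.5000, 6.3301)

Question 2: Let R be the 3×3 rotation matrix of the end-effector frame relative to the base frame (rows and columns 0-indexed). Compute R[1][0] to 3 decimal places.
0.500

End-effector x-axis (col 0 of R) = (-0.0000,0.5000,0.8660)
R[1][0] = 0.5000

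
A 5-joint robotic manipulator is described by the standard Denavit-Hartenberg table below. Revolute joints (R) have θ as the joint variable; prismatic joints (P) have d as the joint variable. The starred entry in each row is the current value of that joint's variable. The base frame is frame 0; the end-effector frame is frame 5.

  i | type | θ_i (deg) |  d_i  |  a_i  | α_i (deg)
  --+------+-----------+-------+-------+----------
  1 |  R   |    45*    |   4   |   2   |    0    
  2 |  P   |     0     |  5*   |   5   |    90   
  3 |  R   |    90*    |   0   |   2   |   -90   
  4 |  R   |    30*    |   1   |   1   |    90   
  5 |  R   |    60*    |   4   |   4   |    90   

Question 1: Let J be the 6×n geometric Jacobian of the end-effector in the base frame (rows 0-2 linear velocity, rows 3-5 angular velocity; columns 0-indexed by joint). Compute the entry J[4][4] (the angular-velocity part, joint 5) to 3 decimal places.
-0.612

axis z_4 = (0.6124,-0.6124,0.5000); lever o_n−o_4 = (-0.7071,-4.1919,3.7321)
cross product → J_v[:, 4] = (-0.1895,-2.6390,-3.0000)
J_ω[:, 4] = z_4
entry J[4][4] = -0.6124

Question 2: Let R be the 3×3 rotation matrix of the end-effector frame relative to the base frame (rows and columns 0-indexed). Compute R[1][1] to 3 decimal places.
-0.612

End-effector y-axis (col 1 of R) = (0.6124,-0.6124,0.5000)
R[1][1] = -0.6124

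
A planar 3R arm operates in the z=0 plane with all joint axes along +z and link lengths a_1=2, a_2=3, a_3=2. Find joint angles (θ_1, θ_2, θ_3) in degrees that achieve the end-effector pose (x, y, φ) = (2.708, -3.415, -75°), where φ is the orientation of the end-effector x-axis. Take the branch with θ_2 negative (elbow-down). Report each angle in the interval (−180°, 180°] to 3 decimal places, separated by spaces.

wrist centre = target − a_3·(cos φ, sin φ) = (2.1904, -1.4831)
cos θ_2 = (6.9974−2²−3²)/(2·2·3) = -0.5002; θ_2 = -120.0143° (elbow-down)
β = atan2(-1.4831,2.1904) = -34.1029°; ψ = atan2(-2.5977,0.4994) = -79.1188°
θ_1 = β − ψ = 45.0159°
θ_3 = φ − θ_1 − θ_2 = -0.0017° (wrapped to (-180°,180°])

45.016 -120.014 -0.002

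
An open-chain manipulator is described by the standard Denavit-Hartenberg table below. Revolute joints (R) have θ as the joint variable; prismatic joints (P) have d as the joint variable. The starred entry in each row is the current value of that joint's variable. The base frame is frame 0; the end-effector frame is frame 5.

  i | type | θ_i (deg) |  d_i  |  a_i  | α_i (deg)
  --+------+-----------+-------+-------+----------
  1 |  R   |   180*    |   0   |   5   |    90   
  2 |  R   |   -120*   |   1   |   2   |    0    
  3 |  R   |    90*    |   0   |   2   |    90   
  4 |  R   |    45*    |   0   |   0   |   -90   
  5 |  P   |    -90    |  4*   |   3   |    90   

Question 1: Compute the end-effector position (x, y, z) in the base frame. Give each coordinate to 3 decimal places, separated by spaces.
after link 1: o_1 = (-5.0000, 0.0000, 0.0000)
after link 2: o_2 = (-4.0000, 1.0000, -1.7321)
after link 3: o_3 = (-5.7321, 1.0000, -2.7321)
after link 4: o_4 = (-5.7321, 1.0000, -2.7321)
after link 5: o_5 = (-1.7826, 3.8284, -3.9159)

-1.783 3.828 -3.916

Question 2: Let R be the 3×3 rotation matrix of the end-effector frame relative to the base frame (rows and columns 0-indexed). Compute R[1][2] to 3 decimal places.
End-effector z-axis (col 2 of R) = (0.6124,-0.7071,0.3536)
R[1][2] = -0.7071

-0.707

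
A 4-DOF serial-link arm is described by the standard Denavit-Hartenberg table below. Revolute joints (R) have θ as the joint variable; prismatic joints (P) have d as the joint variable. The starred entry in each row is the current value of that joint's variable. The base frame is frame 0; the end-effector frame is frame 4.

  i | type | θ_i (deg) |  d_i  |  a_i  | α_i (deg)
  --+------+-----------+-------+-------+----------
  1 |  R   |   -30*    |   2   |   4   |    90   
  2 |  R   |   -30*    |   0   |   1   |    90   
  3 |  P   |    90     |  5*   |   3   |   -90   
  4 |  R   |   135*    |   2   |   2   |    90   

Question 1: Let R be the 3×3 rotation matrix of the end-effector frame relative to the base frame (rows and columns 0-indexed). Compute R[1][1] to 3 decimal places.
End-effector y-axis (col 1 of R) = (-0.7500,0.4330,0.5000)
R[1][1] = 0.4330

0.433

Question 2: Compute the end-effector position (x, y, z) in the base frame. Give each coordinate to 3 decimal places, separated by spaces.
0.369 -2.044 -0.605

after link 1: o_1 = (3.4641, -2.0000, 2.0000)
after link 2: o_2 = (4.2141, -2.4330, 1.5000)
after link 3: o_3 = (0.5490, -3.7811, -2.8301)
after link 4: o_4 = (0.3685, -2.0439, -0.6054)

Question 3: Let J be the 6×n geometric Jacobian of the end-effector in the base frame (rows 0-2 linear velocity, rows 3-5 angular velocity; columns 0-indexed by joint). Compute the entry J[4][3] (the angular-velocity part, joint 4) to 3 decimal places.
0.433

axis z_3 = (-0.7500,0.4330,0.5000); lever o_n−o_3 = (-0.1805,1.7372,2.2247)
cross product → J_v[:, 3] = (0.0947,1.5783,-1.2247)
J_ω[:, 3] = z_3
entry J[4][3] = 0.4330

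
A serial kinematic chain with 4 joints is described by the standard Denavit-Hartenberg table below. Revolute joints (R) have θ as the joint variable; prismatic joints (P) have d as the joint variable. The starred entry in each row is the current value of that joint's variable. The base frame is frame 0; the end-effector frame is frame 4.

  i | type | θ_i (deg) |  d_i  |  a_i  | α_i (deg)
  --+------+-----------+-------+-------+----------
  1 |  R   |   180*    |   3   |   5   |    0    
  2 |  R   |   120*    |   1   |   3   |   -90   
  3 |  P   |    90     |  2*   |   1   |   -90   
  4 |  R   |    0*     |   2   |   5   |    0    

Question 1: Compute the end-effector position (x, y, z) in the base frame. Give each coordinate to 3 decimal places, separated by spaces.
after link 1: o_1 = (-5.0000, 0.0000, 3.0000)
after link 2: o_2 = (-3.5000, -2.5981, 4.0000)
after link 3: o_3 = (-1.7679, -1.5981, 3.0000)
after link 4: o_4 = (-2.7679, 0.1340, -2.0000)

-2.768 0.134 -2.000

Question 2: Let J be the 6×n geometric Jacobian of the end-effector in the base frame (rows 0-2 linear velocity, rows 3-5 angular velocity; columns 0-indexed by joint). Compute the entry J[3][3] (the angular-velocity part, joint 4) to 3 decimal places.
-0.500

axis z_3 = (-0.5000,0.8660,-0.0000); lever o_n−o_3 = (-1.0000,1.7321,-5.0000)
cross product → J_v[:, 3] = (-4.3301,-2.5000,-0.0000)
J_ω[:, 3] = z_3
entry J[3][3] = -0.5000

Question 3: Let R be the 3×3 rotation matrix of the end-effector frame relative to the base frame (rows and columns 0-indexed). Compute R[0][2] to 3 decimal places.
End-effector z-axis (col 2 of R) = (-0.5000,0.8660,-0.0000)
R[0][2] = -0.5000

-0.500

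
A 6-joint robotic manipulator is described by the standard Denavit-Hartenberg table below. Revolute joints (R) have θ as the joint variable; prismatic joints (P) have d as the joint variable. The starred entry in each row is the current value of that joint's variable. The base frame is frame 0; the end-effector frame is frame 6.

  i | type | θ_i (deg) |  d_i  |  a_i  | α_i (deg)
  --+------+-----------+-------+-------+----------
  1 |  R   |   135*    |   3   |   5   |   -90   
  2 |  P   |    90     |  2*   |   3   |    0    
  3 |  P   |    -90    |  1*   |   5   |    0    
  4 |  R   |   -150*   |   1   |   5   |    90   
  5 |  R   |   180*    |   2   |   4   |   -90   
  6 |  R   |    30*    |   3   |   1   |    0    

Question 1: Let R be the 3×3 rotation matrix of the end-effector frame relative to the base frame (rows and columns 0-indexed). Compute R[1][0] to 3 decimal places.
End-effector x-axis (col 0 of R) = (-0.7071,0.7071,0.0000)
R[1][0] = 0.7071

0.707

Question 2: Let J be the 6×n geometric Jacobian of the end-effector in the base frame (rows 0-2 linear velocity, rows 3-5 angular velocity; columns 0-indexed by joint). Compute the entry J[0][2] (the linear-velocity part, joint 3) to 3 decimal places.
prismatic axis z_2 = (-0.7071,-0.7071,0.0000)
J_v[:, 2] = z_2; J_ω[:, 2] = (0,0,0)
entry J[0][2] = -0.7071

-0.707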